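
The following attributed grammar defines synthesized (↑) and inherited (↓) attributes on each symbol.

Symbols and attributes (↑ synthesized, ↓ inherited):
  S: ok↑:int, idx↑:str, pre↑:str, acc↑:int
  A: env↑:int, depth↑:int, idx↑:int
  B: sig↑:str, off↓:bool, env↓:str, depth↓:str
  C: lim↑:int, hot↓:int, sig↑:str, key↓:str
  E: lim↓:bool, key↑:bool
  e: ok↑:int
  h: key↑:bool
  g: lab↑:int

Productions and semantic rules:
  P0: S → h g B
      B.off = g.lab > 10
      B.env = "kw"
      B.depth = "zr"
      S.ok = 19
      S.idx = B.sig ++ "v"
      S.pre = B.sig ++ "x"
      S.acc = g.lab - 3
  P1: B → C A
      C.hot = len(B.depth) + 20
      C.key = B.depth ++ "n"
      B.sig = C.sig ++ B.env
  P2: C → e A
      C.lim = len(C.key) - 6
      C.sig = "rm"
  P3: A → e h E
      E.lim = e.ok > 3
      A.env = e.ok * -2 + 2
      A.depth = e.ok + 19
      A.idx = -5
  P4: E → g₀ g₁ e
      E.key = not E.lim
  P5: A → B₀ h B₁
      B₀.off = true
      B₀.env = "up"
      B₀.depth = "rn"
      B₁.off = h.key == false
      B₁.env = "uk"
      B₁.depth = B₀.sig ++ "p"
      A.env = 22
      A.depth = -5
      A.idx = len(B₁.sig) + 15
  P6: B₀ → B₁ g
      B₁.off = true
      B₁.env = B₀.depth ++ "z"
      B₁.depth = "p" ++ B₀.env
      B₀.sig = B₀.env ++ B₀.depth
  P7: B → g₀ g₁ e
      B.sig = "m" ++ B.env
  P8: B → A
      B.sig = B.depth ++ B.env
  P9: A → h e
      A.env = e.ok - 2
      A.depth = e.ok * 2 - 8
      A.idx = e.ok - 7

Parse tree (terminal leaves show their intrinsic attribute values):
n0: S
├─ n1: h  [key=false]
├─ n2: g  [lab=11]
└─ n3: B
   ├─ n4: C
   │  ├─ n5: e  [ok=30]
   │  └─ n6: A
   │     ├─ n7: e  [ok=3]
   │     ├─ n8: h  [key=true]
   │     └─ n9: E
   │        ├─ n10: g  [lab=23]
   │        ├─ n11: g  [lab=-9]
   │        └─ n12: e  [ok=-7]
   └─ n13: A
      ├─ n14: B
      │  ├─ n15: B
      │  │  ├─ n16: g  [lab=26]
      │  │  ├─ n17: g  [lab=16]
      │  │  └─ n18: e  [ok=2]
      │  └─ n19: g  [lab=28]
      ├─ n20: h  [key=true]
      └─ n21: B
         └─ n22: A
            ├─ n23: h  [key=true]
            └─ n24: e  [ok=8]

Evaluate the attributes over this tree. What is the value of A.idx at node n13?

22

1. n1.key = false  [terminal]
2. n2.lab = 11  [terminal]
3. n3.off = true  [g.lab > 10]
4. n3.env = "kw"  ["kw"]
5. n3.depth = "zr"  ["zr"]
6. n4.hot = 22  [len(B.depth) + 20]
7. n4.key = "zrn"  [B.depth ++ "n"]
8. n5.ok = 30  [terminal]
9. n7.ok = 3  [terminal]
10. n8.key = true  [terminal]
11. n9.lim = false  [e.ok > 3]
12. n10.lab = 23  [terminal]
13. n11.lab = -9  [terminal]
14. n12.ok = -7  [terminal]
15. n9.key = true  [not E.lim]
16. n6.env = -4  [e.ok * -2 + 2]
17. n6.depth = 22  [e.ok + 19]
18. n6.idx = -5  [-5]
19. n4.lim = -3  [len(C.key) - 6]
20. n4.sig = "rm"  ["rm"]
21. n14.off = true  [true]
22. n14.env = "up"  ["up"]
23. n14.depth = "rn"  ["rn"]
24. n15.off = true  [true]
25. n15.env = "rnz"  [B₀.depth ++ "z"]
26. n15.depth = "pup"  ["p" ++ B₀.env]
27. n16.lab = 26  [terminal]
28. n17.lab = 16  [terminal]
29. n18.ok = 2  [terminal]
30. n15.sig = "mrnz"  ["m" ++ B.env]
31. n19.lab = 28  [terminal]
32. n14.sig = "uprn"  [B₀.env ++ B₀.depth]
33. n20.key = true  [terminal]
34. n21.off = false  [h.key == false]
35. n21.env = "uk"  ["uk"]
36. n21.depth = "uprnp"  [B₀.sig ++ "p"]
37. n23.key = true  [terminal]
38. n24.ok = 8  [terminal]
39. n22.env = 6  [e.ok - 2]
40. n22.depth = 8  [e.ok * 2 - 8]
41. n22.idx = 1  [e.ok - 7]
42. n21.sig = "uprnpuk"  [B.depth ++ B.env]
43. n13.env = 22  [22]
44. n13.depth = -5  [-5]
45. n13.idx = 22  [len(B₁.sig) + 15]
46. n3.sig = "rmkw"  [C.sig ++ B.env]
47. n0.ok = 19  [19]
48. n0.idx = "rmkwv"  [B.sig ++ "v"]
49. n0.pre = "rmkwx"  [B.sig ++ "x"]
50. n0.acc = 8  [g.lab - 3]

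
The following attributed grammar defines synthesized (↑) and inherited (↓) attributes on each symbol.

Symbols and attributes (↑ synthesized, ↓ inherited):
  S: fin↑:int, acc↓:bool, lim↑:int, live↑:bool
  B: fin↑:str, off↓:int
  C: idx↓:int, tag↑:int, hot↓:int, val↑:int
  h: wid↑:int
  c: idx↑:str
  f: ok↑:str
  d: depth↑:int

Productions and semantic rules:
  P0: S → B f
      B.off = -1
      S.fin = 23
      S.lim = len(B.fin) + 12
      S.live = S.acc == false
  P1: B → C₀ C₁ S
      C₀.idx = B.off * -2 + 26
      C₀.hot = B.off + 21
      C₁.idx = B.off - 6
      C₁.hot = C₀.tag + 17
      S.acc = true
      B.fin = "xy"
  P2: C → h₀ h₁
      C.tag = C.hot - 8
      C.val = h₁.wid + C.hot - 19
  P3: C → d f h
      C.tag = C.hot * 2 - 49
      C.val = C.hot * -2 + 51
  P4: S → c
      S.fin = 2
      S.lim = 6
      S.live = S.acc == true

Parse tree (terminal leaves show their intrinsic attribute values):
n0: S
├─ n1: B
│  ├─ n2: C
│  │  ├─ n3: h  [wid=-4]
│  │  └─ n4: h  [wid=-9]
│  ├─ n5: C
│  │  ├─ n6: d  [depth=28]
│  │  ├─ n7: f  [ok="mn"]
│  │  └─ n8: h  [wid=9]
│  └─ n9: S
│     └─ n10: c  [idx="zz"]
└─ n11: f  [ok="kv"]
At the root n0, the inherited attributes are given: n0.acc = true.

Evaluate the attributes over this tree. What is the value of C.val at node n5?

-7

1. n0.acc = true  [given at root]
2. n1.off = -1  [-1]
3. n2.idx = 28  [B.off * -2 + 26]
4. n2.hot = 20  [B.off + 21]
5. n3.wid = -4  [terminal]
6. n4.wid = -9  [terminal]
7. n2.tag = 12  [C.hot - 8]
8. n2.val = -8  [h₁.wid + C.hot - 19]
9. n5.idx = -7  [B.off - 6]
10. n5.hot = 29  [C₀.tag + 17]
11. n6.depth = 28  [terminal]
12. n7.ok = "mn"  [terminal]
13. n8.wid = 9  [terminal]
14. n5.tag = 9  [C.hot * 2 - 49]
15. n5.val = -7  [C.hot * -2 + 51]
16. n9.acc = true  [true]
17. n10.idx = "zz"  [terminal]
18. n9.fin = 2  [2]
19. n9.lim = 6  [6]
20. n9.live = true  [S.acc == true]
21. n1.fin = "xy"  ["xy"]
22. n11.ok = "kv"  [terminal]
23. n0.fin = 23  [23]
24. n0.lim = 14  [len(B.fin) + 12]
25. n0.live = false  [S.acc == false]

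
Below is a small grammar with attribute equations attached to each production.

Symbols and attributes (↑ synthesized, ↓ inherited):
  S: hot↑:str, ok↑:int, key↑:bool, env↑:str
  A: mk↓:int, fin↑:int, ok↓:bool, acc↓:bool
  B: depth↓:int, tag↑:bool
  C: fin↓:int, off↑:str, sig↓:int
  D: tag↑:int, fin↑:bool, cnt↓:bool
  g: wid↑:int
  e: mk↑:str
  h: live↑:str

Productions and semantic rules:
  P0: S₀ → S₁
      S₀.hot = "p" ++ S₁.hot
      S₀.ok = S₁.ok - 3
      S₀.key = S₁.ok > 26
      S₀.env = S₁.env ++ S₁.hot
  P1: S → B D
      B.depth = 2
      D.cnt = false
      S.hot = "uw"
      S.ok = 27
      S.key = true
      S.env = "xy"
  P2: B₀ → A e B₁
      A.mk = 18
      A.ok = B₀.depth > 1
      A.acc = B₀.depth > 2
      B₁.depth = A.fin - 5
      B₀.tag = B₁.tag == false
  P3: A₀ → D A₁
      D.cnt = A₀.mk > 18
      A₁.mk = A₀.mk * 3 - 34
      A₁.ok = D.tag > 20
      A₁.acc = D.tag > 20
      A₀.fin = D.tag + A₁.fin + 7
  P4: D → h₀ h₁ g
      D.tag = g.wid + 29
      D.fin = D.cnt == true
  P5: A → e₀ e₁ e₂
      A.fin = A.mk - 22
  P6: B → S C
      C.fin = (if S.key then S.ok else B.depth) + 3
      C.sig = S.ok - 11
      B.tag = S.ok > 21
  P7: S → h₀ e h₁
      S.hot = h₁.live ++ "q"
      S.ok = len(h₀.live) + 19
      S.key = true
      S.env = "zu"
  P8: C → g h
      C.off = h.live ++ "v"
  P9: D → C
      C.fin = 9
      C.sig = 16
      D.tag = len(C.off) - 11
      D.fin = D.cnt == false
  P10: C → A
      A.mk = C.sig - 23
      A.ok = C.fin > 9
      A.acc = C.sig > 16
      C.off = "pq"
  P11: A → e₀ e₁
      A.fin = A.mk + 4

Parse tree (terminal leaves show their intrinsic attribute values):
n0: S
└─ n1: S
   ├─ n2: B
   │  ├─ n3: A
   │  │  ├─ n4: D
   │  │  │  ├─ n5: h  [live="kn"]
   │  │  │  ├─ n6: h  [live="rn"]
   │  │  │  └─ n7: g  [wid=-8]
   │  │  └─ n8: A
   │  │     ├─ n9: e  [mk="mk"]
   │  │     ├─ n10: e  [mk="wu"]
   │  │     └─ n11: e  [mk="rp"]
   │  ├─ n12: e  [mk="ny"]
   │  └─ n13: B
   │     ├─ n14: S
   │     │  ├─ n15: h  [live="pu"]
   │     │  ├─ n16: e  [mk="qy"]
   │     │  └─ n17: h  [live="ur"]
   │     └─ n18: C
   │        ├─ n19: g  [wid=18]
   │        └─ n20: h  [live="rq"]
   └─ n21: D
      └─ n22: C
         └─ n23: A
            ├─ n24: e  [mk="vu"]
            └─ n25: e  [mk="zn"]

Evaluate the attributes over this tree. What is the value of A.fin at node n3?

26

1. n2.depth = 2  [2]
2. n3.mk = 18  [18]
3. n3.ok = true  [B₀.depth > 1]
4. n3.acc = false  [B₀.depth > 2]
5. n4.cnt = false  [A₀.mk > 18]
6. n5.live = "kn"  [terminal]
7. n6.live = "rn"  [terminal]
8. n7.wid = -8  [terminal]
9. n4.tag = 21  [g.wid + 29]
10. n4.fin = false  [D.cnt == true]
11. n8.mk = 20  [A₀.mk * 3 - 34]
12. n8.ok = true  [D.tag > 20]
13. n8.acc = true  [D.tag > 20]
14. n9.mk = "mk"  [terminal]
15. n10.mk = "wu"  [terminal]
16. n11.mk = "rp"  [terminal]
17. n8.fin = -2  [A.mk - 22]
18. n3.fin = 26  [D.tag + A₁.fin + 7]
19. n12.mk = "ny"  [terminal]
20. n13.depth = 21  [A.fin - 5]
21. n15.live = "pu"  [terminal]
22. n16.mk = "qy"  [terminal]
23. n17.live = "ur"  [terminal]
24. n14.hot = "urq"  [h₁.live ++ "q"]
25. n14.ok = 21  [len(h₀.live) + 19]
26. n14.key = true  [true]
27. n14.env = "zu"  ["zu"]
28. n18.fin = 24  [(if S.key then S.ok else B.depth) + 3]
29. n18.sig = 10  [S.ok - 11]
30. n19.wid = 18  [terminal]
31. n20.live = "rq"  [terminal]
32. n18.off = "rqv"  [h.live ++ "v"]
33. n13.tag = false  [S.ok > 21]
34. n2.tag = true  [B₁.tag == false]
35. n21.cnt = false  [false]
36. n22.fin = 9  [9]
37. n22.sig = 16  [16]
38. n23.mk = -7  [C.sig - 23]
39. n23.ok = false  [C.fin > 9]
40. n23.acc = false  [C.sig > 16]
41. n24.mk = "vu"  [terminal]
42. n25.mk = "zn"  [terminal]
43. n23.fin = -3  [A.mk + 4]
44. n22.off = "pq"  ["pq"]
45. n21.tag = -9  [len(C.off) - 11]
46. n21.fin = true  [D.cnt == false]
47. n1.hot = "uw"  ["uw"]
48. n1.ok = 27  [27]
49. n1.key = true  [true]
50. n1.env = "xy"  ["xy"]
51. n0.hot = "puw"  ["p" ++ S₁.hot]
52. n0.ok = 24  [S₁.ok - 3]
53. n0.key = true  [S₁.ok > 26]
54. n0.env = "xyuw"  [S₁.env ++ S₁.hot]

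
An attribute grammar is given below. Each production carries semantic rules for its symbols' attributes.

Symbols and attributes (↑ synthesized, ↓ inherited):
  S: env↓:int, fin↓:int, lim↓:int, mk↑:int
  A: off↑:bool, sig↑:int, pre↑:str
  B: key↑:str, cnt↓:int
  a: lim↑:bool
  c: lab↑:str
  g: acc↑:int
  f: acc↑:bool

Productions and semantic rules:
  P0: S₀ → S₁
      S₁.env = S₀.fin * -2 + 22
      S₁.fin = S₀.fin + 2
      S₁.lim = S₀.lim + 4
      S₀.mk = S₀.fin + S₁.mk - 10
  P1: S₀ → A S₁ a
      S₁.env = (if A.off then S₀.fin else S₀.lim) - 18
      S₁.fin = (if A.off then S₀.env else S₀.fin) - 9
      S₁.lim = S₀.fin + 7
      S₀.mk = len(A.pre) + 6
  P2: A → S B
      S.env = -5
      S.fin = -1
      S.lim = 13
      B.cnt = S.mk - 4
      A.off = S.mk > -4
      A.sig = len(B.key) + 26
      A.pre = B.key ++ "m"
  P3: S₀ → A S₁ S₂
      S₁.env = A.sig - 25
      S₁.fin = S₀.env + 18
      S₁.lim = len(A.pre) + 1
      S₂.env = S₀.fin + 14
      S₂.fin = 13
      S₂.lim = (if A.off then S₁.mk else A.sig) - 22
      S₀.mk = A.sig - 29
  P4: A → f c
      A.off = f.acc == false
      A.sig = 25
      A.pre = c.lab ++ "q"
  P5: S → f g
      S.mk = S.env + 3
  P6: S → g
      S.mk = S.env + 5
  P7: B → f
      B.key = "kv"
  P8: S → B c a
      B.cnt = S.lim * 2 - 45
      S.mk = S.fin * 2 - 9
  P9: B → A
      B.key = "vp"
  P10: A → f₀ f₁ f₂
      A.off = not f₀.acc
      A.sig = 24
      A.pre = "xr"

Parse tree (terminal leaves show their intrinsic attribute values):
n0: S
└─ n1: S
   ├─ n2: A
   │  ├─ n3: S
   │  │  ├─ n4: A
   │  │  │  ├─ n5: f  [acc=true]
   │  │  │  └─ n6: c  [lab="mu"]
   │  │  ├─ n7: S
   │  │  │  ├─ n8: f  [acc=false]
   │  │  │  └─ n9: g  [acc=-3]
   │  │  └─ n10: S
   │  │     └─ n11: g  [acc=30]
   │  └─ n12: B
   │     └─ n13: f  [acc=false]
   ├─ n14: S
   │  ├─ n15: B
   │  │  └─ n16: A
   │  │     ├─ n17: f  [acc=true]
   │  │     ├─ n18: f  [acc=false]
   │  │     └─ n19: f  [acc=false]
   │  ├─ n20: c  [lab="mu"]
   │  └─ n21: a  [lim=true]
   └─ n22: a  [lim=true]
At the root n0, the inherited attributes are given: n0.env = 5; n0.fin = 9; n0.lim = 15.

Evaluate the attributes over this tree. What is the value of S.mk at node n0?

8

1. n0.env = 5  [given at root]
2. n0.fin = 9  [given at root]
3. n0.lim = 15  [given at root]
4. n1.env = 4  [S₀.fin * -2 + 22]
5. n1.fin = 11  [S₀.fin + 2]
6. n1.lim = 19  [S₀.lim + 4]
7. n3.env = -5  [-5]
8. n3.fin = -1  [-1]
9. n3.lim = 13  [13]
10. n5.acc = true  [terminal]
11. n6.lab = "mu"  [terminal]
12. n4.off = false  [f.acc == false]
13. n4.sig = 25  [25]
14. n4.pre = "muq"  [c.lab ++ "q"]
15. n7.env = 0  [A.sig - 25]
16. n7.fin = 13  [S₀.env + 18]
17. n7.lim = 4  [len(A.pre) + 1]
18. n8.acc = false  [terminal]
19. n9.acc = -3  [terminal]
20. n7.mk = 3  [S.env + 3]
21. n10.env = 13  [S₀.fin + 14]
22. n10.fin = 13  [13]
23. n10.lim = 3  [(if A.off then S₁.mk else A.sig) - 22]
24. n11.acc = 30  [terminal]
25. n10.mk = 18  [S.env + 5]
26. n3.mk = -4  [A.sig - 29]
27. n12.cnt = -8  [S.mk - 4]
28. n13.acc = false  [terminal]
29. n12.key = "kv"  ["kv"]
30. n2.off = false  [S.mk > -4]
31. n2.sig = 28  [len(B.key) + 26]
32. n2.pre = "kvm"  [B.key ++ "m"]
33. n14.env = 1  [(if A.off then S₀.fin else S₀.lim) - 18]
34. n14.fin = 2  [(if A.off then S₀.env else S₀.fin) - 9]
35. n14.lim = 18  [S₀.fin + 7]
36. n15.cnt = -9  [S.lim * 2 - 45]
37. n17.acc = true  [terminal]
38. n18.acc = false  [terminal]
39. n19.acc = false  [terminal]
40. n16.off = false  [not f₀.acc]
41. n16.sig = 24  [24]
42. n16.pre = "xr"  ["xr"]
43. n15.key = "vp"  ["vp"]
44. n20.lab = "mu"  [terminal]
45. n21.lim = true  [terminal]
46. n14.mk = -5  [S.fin * 2 - 9]
47. n22.lim = true  [terminal]
48. n1.mk = 9  [len(A.pre) + 6]
49. n0.mk = 8  [S₀.fin + S₁.mk - 10]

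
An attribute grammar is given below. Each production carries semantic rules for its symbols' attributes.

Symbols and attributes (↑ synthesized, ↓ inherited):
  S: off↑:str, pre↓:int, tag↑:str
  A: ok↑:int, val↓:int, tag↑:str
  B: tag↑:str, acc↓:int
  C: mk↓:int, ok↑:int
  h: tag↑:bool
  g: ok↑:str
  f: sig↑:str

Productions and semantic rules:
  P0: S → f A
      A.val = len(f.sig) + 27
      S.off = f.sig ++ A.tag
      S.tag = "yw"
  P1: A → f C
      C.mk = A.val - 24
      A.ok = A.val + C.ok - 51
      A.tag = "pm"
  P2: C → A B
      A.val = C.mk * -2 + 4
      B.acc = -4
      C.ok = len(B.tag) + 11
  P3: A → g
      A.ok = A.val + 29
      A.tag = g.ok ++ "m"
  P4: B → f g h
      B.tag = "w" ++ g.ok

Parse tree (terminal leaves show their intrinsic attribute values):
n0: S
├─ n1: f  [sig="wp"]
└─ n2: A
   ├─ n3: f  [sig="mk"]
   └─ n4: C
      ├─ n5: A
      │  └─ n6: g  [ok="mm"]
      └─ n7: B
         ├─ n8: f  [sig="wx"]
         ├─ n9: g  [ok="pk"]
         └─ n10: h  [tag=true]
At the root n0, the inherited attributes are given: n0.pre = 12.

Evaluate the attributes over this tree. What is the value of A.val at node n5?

-6

1. n0.pre = 12  [given at root]
2. n1.sig = "wp"  [terminal]
3. n2.val = 29  [len(f.sig) + 27]
4. n3.sig = "mk"  [terminal]
5. n4.mk = 5  [A.val - 24]
6. n5.val = -6  [C.mk * -2 + 4]
7. n6.ok = "mm"  [terminal]
8. n5.ok = 23  [A.val + 29]
9. n5.tag = "mmm"  [g.ok ++ "m"]
10. n7.acc = -4  [-4]
11. n8.sig = "wx"  [terminal]
12. n9.ok = "pk"  [terminal]
13. n10.tag = true  [terminal]
14. n7.tag = "wpk"  ["w" ++ g.ok]
15. n4.ok = 14  [len(B.tag) + 11]
16. n2.ok = -8  [A.val + C.ok - 51]
17. n2.tag = "pm"  ["pm"]
18. n0.off = "wppm"  [f.sig ++ A.tag]
19. n0.tag = "yw"  ["yw"]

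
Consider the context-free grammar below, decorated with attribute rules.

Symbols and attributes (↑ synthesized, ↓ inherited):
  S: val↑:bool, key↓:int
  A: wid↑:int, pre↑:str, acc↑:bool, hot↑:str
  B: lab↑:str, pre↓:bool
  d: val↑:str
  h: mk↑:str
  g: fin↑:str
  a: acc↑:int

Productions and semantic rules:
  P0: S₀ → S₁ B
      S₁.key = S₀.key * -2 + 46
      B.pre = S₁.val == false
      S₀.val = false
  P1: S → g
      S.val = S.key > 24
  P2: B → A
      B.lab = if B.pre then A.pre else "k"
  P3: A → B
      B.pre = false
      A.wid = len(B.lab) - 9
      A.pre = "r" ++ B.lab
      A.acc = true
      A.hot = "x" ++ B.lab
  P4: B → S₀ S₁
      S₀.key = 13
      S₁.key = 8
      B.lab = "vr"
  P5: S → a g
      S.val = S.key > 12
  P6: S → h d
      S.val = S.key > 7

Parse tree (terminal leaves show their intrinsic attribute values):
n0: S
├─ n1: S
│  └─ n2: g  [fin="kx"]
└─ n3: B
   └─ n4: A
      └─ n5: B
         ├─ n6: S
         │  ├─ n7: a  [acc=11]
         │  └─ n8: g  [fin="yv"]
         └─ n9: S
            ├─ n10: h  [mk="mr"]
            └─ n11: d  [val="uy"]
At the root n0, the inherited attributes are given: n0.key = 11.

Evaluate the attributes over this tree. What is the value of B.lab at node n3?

"rvr"

1. n0.key = 11  [given at root]
2. n1.key = 24  [S₀.key * -2 + 46]
3. n2.fin = "kx"  [terminal]
4. n1.val = false  [S.key > 24]
5. n3.pre = true  [S₁.val == false]
6. n5.pre = false  [false]
7. n6.key = 13  [13]
8. n7.acc = 11  [terminal]
9. n8.fin = "yv"  [terminal]
10. n6.val = true  [S.key > 12]
11. n9.key = 8  [8]
12. n10.mk = "mr"  [terminal]
13. n11.val = "uy"  [terminal]
14. n9.val = true  [S.key > 7]
15. n5.lab = "vr"  ["vr"]
16. n4.wid = -7  [len(B.lab) - 9]
17. n4.pre = "rvr"  ["r" ++ B.lab]
18. n4.acc = true  [true]
19. n4.hot = "xvr"  ["x" ++ B.lab]
20. n3.lab = "rvr"  [if B.pre then A.pre else "k"]
21. n0.val = false  [false]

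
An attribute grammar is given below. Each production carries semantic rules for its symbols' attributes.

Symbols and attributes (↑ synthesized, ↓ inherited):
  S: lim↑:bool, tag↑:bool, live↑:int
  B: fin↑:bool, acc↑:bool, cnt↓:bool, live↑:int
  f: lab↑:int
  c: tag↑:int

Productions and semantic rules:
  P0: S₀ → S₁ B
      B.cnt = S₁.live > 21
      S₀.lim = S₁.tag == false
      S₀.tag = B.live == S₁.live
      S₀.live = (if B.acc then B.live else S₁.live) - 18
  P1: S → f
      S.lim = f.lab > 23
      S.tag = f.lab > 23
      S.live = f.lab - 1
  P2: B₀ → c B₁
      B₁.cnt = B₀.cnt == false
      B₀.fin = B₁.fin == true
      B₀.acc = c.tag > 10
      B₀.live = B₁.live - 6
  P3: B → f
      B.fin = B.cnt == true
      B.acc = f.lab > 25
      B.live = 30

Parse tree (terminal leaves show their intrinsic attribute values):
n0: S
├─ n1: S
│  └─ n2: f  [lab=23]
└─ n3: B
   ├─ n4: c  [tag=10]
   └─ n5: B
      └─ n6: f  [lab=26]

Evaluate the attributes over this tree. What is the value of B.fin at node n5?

false

1. n2.lab = 23  [terminal]
2. n1.lim = false  [f.lab > 23]
3. n1.tag = false  [f.lab > 23]
4. n1.live = 22  [f.lab - 1]
5. n3.cnt = true  [S₁.live > 21]
6. n4.tag = 10  [terminal]
7. n5.cnt = false  [B₀.cnt == false]
8. n6.lab = 26  [terminal]
9. n5.fin = false  [B.cnt == true]
10. n5.acc = true  [f.lab > 25]
11. n5.live = 30  [30]
12. n3.fin = false  [B₁.fin == true]
13. n3.acc = false  [c.tag > 10]
14. n3.live = 24  [B₁.live - 6]
15. n0.lim = true  [S₁.tag == false]
16. n0.tag = false  [B.live == S₁.live]
17. n0.live = 4  [(if B.acc then B.live else S₁.live) - 18]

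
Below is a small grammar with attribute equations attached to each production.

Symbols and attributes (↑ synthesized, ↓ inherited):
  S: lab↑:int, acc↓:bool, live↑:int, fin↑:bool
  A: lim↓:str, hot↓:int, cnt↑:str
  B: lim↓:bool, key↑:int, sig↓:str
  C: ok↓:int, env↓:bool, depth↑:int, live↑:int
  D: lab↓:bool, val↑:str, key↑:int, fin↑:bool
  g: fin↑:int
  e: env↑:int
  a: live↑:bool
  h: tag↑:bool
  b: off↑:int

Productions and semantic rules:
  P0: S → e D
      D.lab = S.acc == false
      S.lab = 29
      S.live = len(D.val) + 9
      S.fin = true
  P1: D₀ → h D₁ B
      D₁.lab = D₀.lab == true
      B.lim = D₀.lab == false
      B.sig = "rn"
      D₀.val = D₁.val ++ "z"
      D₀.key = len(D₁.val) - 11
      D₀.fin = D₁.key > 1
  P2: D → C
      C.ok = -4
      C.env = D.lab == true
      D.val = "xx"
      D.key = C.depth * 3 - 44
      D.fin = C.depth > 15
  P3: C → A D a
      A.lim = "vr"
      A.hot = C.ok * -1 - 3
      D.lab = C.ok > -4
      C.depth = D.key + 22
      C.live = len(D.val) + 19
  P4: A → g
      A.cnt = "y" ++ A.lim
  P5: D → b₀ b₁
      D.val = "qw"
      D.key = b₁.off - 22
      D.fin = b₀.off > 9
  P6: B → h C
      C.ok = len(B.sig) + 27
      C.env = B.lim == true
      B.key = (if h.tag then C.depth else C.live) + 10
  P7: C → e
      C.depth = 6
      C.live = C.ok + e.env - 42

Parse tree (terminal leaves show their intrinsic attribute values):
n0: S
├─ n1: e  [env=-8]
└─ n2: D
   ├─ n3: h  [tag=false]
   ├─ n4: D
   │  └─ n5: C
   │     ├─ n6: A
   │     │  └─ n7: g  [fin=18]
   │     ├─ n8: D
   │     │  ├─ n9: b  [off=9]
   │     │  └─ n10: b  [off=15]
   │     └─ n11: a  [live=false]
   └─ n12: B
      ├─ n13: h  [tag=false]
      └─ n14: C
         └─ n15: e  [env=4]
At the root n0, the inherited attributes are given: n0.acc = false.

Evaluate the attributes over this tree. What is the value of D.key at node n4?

1

1. n0.acc = false  [given at root]
2. n1.env = -8  [terminal]
3. n2.lab = true  [S.acc == false]
4. n3.tag = false  [terminal]
5. n4.lab = true  [D₀.lab == true]
6. n5.ok = -4  [-4]
7. n5.env = true  [D.lab == true]
8. n6.lim = "vr"  ["vr"]
9. n6.hot = 1  [C.ok * -1 - 3]
10. n7.fin = 18  [terminal]
11. n6.cnt = "yvr"  ["y" ++ A.lim]
12. n8.lab = false  [C.ok > -4]
13. n9.off = 9  [terminal]
14. n10.off = 15  [terminal]
15. n8.val = "qw"  ["qw"]
16. n8.key = -7  [b₁.off - 22]
17. n8.fin = false  [b₀.off > 9]
18. n11.live = false  [terminal]
19. n5.depth = 15  [D.key + 22]
20. n5.live = 21  [len(D.val) + 19]
21. n4.val = "xx"  ["xx"]
22. n4.key = 1  [C.depth * 3 - 44]
23. n4.fin = false  [C.depth > 15]
24. n12.lim = false  [D₀.lab == false]
25. n12.sig = "rn"  ["rn"]
26. n13.tag = false  [terminal]
27. n14.ok = 29  [len(B.sig) + 27]
28. n14.env = false  [B.lim == true]
29. n15.env = 4  [terminal]
30. n14.depth = 6  [6]
31. n14.live = -9  [C.ok + e.env - 42]
32. n12.key = 1  [(if h.tag then C.depth else C.live) + 10]
33. n2.val = "xxz"  [D₁.val ++ "z"]
34. n2.key = -9  [len(D₁.val) - 11]
35. n2.fin = false  [D₁.key > 1]
36. n0.lab = 29  [29]
37. n0.live = 12  [len(D.val) + 9]
38. n0.fin = true  [true]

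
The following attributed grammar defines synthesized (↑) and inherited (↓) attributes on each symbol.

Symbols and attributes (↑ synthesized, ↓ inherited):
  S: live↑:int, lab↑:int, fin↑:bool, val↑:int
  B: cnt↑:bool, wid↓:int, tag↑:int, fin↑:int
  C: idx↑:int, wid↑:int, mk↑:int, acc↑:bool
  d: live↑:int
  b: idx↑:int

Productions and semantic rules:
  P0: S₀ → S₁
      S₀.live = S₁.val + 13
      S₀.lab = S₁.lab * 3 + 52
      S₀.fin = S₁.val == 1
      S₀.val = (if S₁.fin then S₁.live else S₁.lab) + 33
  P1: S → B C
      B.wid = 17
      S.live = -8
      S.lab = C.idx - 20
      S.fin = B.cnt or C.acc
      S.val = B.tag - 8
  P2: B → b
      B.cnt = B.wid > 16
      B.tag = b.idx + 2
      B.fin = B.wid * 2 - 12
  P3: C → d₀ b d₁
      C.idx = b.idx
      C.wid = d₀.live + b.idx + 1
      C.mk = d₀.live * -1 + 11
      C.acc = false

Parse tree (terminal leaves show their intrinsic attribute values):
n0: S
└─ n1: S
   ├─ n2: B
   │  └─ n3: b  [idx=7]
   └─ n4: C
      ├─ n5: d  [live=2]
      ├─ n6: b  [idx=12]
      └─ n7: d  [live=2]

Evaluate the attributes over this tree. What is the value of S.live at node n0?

1. n2.wid = 17  [17]
2. n3.idx = 7  [terminal]
3. n2.cnt = true  [B.wid > 16]
4. n2.tag = 9  [b.idx + 2]
5. n2.fin = 22  [B.wid * 2 - 12]
6. n5.live = 2  [terminal]
7. n6.idx = 12  [terminal]
8. n7.live = 2  [terminal]
9. n4.idx = 12  [b.idx]
10. n4.wid = 15  [d₀.live + b.idx + 1]
11. n4.mk = 9  [d₀.live * -1 + 11]
12. n4.acc = false  [false]
13. n1.live = -8  [-8]
14. n1.lab = -8  [C.idx - 20]
15. n1.fin = true  [B.cnt or C.acc]
16. n1.val = 1  [B.tag - 8]
17. n0.live = 14  [S₁.val + 13]
18. n0.lab = 28  [S₁.lab * 3 + 52]
19. n0.fin = true  [S₁.val == 1]
20. n0.val = 25  [(if S₁.fin then S₁.live else S₁.lab) + 33]

14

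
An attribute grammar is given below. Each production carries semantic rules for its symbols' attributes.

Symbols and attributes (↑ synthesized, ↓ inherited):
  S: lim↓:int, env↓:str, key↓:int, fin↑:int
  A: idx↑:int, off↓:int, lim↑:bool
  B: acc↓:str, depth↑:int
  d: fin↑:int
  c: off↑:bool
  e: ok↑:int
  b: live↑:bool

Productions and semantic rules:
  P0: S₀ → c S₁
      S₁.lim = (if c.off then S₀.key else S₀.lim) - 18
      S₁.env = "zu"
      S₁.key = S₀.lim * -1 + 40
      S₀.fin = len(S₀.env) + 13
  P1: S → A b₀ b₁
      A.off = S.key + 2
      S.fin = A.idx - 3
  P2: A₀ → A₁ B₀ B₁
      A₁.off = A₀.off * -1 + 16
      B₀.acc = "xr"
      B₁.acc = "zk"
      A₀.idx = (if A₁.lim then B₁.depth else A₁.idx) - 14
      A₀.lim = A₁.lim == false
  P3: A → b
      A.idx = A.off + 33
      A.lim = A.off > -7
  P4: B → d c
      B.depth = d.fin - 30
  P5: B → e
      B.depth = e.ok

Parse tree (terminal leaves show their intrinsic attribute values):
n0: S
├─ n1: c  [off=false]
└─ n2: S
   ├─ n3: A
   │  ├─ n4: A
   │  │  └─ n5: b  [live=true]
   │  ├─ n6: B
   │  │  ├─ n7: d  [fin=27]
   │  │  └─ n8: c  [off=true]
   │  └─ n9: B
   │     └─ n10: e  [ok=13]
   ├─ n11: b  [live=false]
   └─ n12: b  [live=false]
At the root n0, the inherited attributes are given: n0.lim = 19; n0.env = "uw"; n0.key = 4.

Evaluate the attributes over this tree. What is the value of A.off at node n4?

-7

1. n0.lim = 19  [given at root]
2. n0.env = "uw"  [given at root]
3. n0.key = 4  [given at root]
4. n1.off = false  [terminal]
5. n2.lim = 1  [(if c.off then S₀.key else S₀.lim) - 18]
6. n2.env = "zu"  ["zu"]
7. n2.key = 21  [S₀.lim * -1 + 40]
8. n3.off = 23  [S.key + 2]
9. n4.off = -7  [A₀.off * -1 + 16]
10. n5.live = true  [terminal]
11. n4.idx = 26  [A.off + 33]
12. n4.lim = false  [A.off > -7]
13. n6.acc = "xr"  ["xr"]
14. n7.fin = 27  [terminal]
15. n8.off = true  [terminal]
16. n6.depth = -3  [d.fin - 30]
17. n9.acc = "zk"  ["zk"]
18. n10.ok = 13  [terminal]
19. n9.depth = 13  [e.ok]
20. n3.idx = 12  [(if A₁.lim then B₁.depth else A₁.idx) - 14]
21. n3.lim = true  [A₁.lim == false]
22. n11.live = false  [terminal]
23. n12.live = false  [terminal]
24. n2.fin = 9  [A.idx - 3]
25. n0.fin = 15  [len(S₀.env) + 13]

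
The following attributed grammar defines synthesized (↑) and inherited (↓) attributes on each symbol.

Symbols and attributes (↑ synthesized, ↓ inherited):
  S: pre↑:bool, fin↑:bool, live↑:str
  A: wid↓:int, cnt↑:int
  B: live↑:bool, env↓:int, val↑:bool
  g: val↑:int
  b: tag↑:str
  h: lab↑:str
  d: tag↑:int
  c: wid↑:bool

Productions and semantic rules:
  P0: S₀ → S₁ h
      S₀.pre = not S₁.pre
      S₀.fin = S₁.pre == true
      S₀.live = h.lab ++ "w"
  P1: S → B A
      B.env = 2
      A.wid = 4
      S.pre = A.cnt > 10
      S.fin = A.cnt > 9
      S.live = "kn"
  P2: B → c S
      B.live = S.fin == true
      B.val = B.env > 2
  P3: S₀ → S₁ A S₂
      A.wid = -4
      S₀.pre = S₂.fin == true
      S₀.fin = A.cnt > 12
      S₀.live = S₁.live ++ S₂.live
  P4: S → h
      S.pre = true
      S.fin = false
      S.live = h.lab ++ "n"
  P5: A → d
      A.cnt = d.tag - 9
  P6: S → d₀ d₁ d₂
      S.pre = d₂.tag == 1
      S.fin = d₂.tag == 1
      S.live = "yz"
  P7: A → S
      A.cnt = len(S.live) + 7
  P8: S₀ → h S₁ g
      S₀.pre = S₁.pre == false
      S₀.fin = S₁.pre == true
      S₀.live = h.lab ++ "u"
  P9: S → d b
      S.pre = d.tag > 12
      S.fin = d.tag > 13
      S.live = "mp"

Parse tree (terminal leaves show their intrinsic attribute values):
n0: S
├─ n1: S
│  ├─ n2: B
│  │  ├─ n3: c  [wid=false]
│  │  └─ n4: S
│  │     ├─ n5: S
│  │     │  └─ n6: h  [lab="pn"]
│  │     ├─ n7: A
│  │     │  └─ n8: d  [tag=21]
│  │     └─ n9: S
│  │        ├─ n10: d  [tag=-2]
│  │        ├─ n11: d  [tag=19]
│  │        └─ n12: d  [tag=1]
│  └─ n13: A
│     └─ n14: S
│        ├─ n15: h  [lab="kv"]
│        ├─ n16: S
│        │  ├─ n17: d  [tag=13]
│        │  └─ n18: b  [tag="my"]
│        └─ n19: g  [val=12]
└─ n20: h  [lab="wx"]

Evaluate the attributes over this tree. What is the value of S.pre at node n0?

true

1. n2.env = 2  [2]
2. n3.wid = false  [terminal]
3. n6.lab = "pn"  [terminal]
4. n5.pre = true  [true]
5. n5.fin = false  [false]
6. n5.live = "pnn"  [h.lab ++ "n"]
7. n7.wid = -4  [-4]
8. n8.tag = 21  [terminal]
9. n7.cnt = 12  [d.tag - 9]
10. n10.tag = -2  [terminal]
11. n11.tag = 19  [terminal]
12. n12.tag = 1  [terminal]
13. n9.pre = true  [d₂.tag == 1]
14. n9.fin = true  [d₂.tag == 1]
15. n9.live = "yz"  ["yz"]
16. n4.pre = true  [S₂.fin == true]
17. n4.fin = false  [A.cnt > 12]
18. n4.live = "pnnyz"  [S₁.live ++ S₂.live]
19. n2.live = false  [S.fin == true]
20. n2.val = false  [B.env > 2]
21. n13.wid = 4  [4]
22. n15.lab = "kv"  [terminal]
23. n17.tag = 13  [terminal]
24. n18.tag = "my"  [terminal]
25. n16.pre = true  [d.tag > 12]
26. n16.fin = false  [d.tag > 13]
27. n16.live = "mp"  ["mp"]
28. n19.val = 12  [terminal]
29. n14.pre = false  [S₁.pre == false]
30. n14.fin = true  [S₁.pre == true]
31. n14.live = "kvu"  [h.lab ++ "u"]
32. n13.cnt = 10  [len(S.live) + 7]
33. n1.pre = false  [A.cnt > 10]
34. n1.fin = true  [A.cnt > 9]
35. n1.live = "kn"  ["kn"]
36. n20.lab = "wx"  [terminal]
37. n0.pre = true  [not S₁.pre]
38. n0.fin = false  [S₁.pre == true]
39. n0.live = "wxw"  [h.lab ++ "w"]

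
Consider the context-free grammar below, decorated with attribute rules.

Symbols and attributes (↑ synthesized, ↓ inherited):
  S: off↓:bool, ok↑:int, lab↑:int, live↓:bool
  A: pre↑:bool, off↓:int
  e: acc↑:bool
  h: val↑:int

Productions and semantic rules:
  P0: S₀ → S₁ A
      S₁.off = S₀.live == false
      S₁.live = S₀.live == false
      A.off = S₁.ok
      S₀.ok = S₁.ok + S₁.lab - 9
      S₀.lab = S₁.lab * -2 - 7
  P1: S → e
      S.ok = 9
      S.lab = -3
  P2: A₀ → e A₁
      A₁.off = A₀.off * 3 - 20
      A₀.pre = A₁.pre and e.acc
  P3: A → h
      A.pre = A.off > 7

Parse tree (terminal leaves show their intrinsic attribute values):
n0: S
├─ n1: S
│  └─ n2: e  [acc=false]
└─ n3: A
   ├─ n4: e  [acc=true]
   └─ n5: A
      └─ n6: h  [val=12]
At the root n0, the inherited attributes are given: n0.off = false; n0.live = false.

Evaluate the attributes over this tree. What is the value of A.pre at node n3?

1. n0.off = false  [given at root]
2. n0.live = false  [given at root]
3. n1.off = true  [S₀.live == false]
4. n1.live = true  [S₀.live == false]
5. n2.acc = false  [terminal]
6. n1.ok = 9  [9]
7. n1.lab = -3  [-3]
8. n3.off = 9  [S₁.ok]
9. n4.acc = true  [terminal]
10. n5.off = 7  [A₀.off * 3 - 20]
11. n6.val = 12  [terminal]
12. n5.pre = false  [A.off > 7]
13. n3.pre = false  [A₁.pre and e.acc]
14. n0.ok = -3  [S₁.ok + S₁.lab - 9]
15. n0.lab = -1  [S₁.lab * -2 - 7]

false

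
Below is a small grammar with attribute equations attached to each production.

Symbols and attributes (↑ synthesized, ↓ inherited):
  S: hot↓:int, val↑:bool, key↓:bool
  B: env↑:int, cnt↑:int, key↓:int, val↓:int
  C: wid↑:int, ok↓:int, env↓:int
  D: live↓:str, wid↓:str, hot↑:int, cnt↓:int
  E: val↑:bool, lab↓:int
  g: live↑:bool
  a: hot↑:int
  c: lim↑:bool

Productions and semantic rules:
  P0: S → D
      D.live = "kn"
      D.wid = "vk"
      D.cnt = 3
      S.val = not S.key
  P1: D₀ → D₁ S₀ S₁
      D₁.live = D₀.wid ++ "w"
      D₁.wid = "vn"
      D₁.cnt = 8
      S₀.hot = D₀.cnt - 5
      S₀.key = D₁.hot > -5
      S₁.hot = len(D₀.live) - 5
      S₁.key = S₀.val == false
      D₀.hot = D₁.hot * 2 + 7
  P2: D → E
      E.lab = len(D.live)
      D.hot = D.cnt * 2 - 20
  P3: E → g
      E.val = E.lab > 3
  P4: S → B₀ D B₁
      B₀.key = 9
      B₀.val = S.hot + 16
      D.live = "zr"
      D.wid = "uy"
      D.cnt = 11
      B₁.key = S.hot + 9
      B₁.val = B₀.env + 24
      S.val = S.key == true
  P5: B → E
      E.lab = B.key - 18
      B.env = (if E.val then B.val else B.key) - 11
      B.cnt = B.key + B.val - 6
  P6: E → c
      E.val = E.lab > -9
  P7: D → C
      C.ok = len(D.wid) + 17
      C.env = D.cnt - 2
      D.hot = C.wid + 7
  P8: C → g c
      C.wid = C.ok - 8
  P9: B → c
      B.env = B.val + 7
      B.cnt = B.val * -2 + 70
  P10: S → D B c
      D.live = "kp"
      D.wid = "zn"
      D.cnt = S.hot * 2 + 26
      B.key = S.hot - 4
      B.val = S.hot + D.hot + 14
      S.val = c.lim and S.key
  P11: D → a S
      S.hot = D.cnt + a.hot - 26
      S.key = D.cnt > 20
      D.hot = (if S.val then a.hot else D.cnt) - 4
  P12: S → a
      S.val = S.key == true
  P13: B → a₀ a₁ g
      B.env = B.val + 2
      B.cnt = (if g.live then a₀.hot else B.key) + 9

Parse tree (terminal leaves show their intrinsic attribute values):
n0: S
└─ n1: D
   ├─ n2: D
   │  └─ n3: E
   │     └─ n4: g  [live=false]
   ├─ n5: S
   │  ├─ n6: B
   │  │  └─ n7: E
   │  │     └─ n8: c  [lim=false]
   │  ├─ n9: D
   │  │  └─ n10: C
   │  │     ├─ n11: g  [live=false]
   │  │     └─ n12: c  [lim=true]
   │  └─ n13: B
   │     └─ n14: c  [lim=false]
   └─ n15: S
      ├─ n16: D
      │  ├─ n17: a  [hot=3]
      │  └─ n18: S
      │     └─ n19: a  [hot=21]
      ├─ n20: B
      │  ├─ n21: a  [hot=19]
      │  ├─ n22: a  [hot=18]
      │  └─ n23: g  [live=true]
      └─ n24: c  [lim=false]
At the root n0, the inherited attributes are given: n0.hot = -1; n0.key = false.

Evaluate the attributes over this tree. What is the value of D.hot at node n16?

1. n0.hot = -1  [given at root]
2. n0.key = false  [given at root]
3. n1.live = "kn"  ["kn"]
4. n1.wid = "vk"  ["vk"]
5. n1.cnt = 3  [3]
6. n2.live = "vkw"  [D₀.wid ++ "w"]
7. n2.wid = "vn"  ["vn"]
8. n2.cnt = 8  [8]
9. n3.lab = 3  [len(D.live)]
10. n4.live = false  [terminal]
11. n3.val = false  [E.lab > 3]
12. n2.hot = -4  [D.cnt * 2 - 20]
13. n5.hot = -2  [D₀.cnt - 5]
14. n5.key = true  [D₁.hot > -5]
15. n6.key = 9  [9]
16. n6.val = 14  [S.hot + 16]
17. n7.lab = -9  [B.key - 18]
18. n8.lim = false  [terminal]
19. n7.val = false  [E.lab > -9]
20. n6.env = -2  [(if E.val then B.val else B.key) - 11]
21. n6.cnt = 17  [B.key + B.val - 6]
22. n9.live = "zr"  ["zr"]
23. n9.wid = "uy"  ["uy"]
24. n9.cnt = 11  [11]
25. n10.ok = 19  [len(D.wid) + 17]
26. n10.env = 9  [D.cnt - 2]
27. n11.live = false  [terminal]
28. n12.lim = true  [terminal]
29. n10.wid = 11  [C.ok - 8]
30. n9.hot = 18  [C.wid + 7]
31. n13.key = 7  [S.hot + 9]
32. n13.val = 22  [B₀.env + 24]
33. n14.lim = false  [terminal]
34. n13.env = 29  [B.val + 7]
35. n13.cnt = 26  [B.val * -2 + 70]
36. n5.val = true  [S.key == true]
37. n15.hot = -3  [len(D₀.live) - 5]
38. n15.key = false  [S₀.val == false]
39. n16.live = "kp"  ["kp"]
40. n16.wid = "zn"  ["zn"]
41. n16.cnt = 20  [S.hot * 2 + 26]
42. n17.hot = 3  [terminal]
43. n18.hot = -3  [D.cnt + a.hot - 26]
44. n18.key = false  [D.cnt > 20]
45. n19.hot = 21  [terminal]
46. n18.val = false  [S.key == true]
47. n16.hot = 16  [(if S.val then a.hot else D.cnt) - 4]
48. n20.key = -7  [S.hot - 4]
49. n20.val = 27  [S.hot + D.hot + 14]
50. n21.hot = 19  [terminal]
51. n22.hot = 18  [terminal]
52. n23.live = true  [terminal]
53. n20.env = 29  [B.val + 2]
54. n20.cnt = 28  [(if g.live then a₀.hot else B.key) + 9]
55. n24.lim = false  [terminal]
56. n15.val = false  [c.lim and S.key]
57. n1.hot = -1  [D₁.hot * 2 + 7]
58. n0.val = true  [not S.key]

16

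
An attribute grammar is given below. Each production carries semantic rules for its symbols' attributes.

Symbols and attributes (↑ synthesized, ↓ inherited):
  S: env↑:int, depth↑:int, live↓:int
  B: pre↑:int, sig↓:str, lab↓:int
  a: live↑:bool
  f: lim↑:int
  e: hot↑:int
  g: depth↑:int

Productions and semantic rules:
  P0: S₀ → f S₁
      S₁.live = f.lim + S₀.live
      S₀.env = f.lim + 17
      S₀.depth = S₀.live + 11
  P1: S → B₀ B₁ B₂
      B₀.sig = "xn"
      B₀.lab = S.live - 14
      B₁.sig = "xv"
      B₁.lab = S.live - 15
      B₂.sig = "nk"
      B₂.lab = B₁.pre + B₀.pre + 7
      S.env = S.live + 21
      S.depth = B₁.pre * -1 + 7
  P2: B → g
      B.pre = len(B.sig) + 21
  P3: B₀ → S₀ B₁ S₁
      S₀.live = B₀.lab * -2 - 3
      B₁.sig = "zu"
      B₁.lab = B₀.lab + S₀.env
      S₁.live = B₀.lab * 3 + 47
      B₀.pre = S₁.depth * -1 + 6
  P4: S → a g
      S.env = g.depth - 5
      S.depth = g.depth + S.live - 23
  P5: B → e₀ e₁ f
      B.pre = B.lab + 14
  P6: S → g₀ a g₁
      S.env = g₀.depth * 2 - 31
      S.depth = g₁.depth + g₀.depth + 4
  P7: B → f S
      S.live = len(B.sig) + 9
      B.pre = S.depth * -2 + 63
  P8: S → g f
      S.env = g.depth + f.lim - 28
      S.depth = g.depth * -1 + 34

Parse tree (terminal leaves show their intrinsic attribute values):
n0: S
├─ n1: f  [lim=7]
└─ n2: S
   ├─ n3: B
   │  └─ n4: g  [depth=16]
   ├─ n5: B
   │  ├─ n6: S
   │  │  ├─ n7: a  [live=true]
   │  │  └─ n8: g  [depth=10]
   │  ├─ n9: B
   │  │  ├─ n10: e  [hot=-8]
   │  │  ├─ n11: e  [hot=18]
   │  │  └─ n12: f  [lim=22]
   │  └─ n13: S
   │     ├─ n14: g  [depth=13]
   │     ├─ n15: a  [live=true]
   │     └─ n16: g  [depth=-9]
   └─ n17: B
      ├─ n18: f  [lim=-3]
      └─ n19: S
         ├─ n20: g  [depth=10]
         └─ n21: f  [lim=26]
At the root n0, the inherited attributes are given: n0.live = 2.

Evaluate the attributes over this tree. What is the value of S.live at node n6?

9

1. n0.live = 2  [given at root]
2. n1.lim = 7  [terminal]
3. n2.live = 9  [f.lim + S₀.live]
4. n3.sig = "xn"  ["xn"]
5. n3.lab = -5  [S.live - 14]
6. n4.depth = 16  [terminal]
7. n3.pre = 23  [len(B.sig) + 21]
8. n5.sig = "xv"  ["xv"]
9. n5.lab = -6  [S.live - 15]
10. n6.live = 9  [B₀.lab * -2 - 3]
11. n7.live = true  [terminal]
12. n8.depth = 10  [terminal]
13. n6.env = 5  [g.depth - 5]
14. n6.depth = -4  [g.depth + S.live - 23]
15. n9.sig = "zu"  ["zu"]
16. n9.lab = -1  [B₀.lab + S₀.env]
17. n10.hot = -8  [terminal]
18. n11.hot = 18  [terminal]
19. n12.lim = 22  [terminal]
20. n9.pre = 13  [B.lab + 14]
21. n13.live = 29  [B₀.lab * 3 + 47]
22. n14.depth = 13  [terminal]
23. n15.live = true  [terminal]
24. n16.depth = -9  [terminal]
25. n13.env = -5  [g₀.depth * 2 - 31]
26. n13.depth = 8  [g₁.depth + g₀.depth + 4]
27. n5.pre = -2  [S₁.depth * -1 + 6]
28. n17.sig = "nk"  ["nk"]
29. n17.lab = 28  [B₁.pre + B₀.pre + 7]
30. n18.lim = -3  [terminal]
31. n19.live = 11  [len(B.sig) + 9]
32. n20.depth = 10  [terminal]
33. n21.lim = 26  [terminal]
34. n19.env = 8  [g.depth + f.lim - 28]
35. n19.depth = 24  [g.depth * -1 + 34]
36. n17.pre = 15  [S.depth * -2 + 63]
37. n2.env = 30  [S.live + 21]
38. n2.depth = 9  [B₁.pre * -1 + 7]
39. n0.env = 24  [f.lim + 17]
40. n0.depth = 13  [S₀.live + 11]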